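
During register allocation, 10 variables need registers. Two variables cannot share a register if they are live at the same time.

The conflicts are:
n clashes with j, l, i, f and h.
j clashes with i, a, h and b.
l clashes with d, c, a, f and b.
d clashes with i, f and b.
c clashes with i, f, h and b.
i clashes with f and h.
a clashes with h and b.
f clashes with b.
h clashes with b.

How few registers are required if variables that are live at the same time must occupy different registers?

j, a, h, b are mutually in conflict, so at least 4 registers are needed.
4 registers suffice: register 1 → {i, b}; register 2 → {f, h}; register 3 → {j, l}; register 4 → {n, d, c, a}. Every pair that conflicts lands in different registers.

4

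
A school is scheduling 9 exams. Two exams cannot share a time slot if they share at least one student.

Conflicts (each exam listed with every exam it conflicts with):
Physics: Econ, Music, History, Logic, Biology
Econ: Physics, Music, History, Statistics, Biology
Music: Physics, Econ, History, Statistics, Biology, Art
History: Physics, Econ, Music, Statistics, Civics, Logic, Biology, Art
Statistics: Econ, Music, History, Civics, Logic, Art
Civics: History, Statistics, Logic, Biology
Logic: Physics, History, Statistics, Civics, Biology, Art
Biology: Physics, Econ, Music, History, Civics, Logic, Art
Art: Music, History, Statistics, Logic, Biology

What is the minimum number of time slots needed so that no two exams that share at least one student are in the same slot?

Physics, Econ, Music, History, Biology pairwise conflict, so at least 5 time slots are needed.
Using 5 time slots: Physics=5, Econ=4, Music=3, History=1, Statistics=2, Civics=4, Logic=3, Biology=2, Art=4. Each listed conflict is separated.

5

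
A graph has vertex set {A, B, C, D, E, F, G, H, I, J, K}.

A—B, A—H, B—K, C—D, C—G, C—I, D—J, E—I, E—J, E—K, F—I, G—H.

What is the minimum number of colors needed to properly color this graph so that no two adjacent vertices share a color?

3

The cycle C-I-E-J-D-C has odd length 5, so it cannot be 2-colored; at least 3 colors are needed.
A valid assignment using 3 colors: A=2, B=1, C=1, D=3, E=1, F=1, G=2, H=1, I=2, J=2, K=2. Every edge joins two different colors.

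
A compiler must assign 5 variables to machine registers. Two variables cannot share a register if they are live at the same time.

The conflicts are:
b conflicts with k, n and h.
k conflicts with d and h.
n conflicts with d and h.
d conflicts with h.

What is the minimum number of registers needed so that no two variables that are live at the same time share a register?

3

b, n, h all conflict with each other, so at least 3 registers are needed.
3 registers suffice: register 1 → {h}; register 2 → {b, d}; register 3 → {k, n}. Every pair that conflicts lands in different registers.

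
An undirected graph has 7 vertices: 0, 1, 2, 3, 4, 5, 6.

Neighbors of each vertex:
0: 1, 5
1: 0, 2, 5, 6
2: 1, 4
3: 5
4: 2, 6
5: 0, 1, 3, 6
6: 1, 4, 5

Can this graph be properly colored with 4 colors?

The chromatic number is 3. 1, 5, 6 form a triangle, so at least 3 colors are needed.
3 colors suffice: color a → {2, 5}; color b → {1, 3, 4}; color c → {0, 6}.
Since 4 ≥ 3, a proper 4-coloring certainly exists.

Yes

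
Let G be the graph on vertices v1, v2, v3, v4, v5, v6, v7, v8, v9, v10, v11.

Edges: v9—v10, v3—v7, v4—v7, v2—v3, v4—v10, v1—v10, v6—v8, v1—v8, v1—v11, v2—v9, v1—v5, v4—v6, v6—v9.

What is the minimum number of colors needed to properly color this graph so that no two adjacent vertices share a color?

3

The cycle v8-v6-v9-v10-v1-v8 has odd length 5, so it cannot be 2-colored; at least 3 colors are needed.
A valid assignment using 3 colors: v1=1, v2=2, v3=1, v4=1, v5=2, v6=2, v7=2, v8=3, v9=1, v10=2, v11=2. No two adjacent vertices share a color.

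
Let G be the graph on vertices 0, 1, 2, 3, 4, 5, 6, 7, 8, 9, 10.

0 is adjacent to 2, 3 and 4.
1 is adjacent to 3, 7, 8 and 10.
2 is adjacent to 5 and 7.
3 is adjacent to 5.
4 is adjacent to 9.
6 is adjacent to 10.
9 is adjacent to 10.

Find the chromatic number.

The cycle 3-5-2-7-1-3 has odd length 5, so it cannot be 2-colored; at least 3 colors are needed.
3 colors suffice: color a → {1, 2, 4, 6}; color b → {3, 7, 8, 10}; color c → {0, 5, 9}. Each edge has distinct colors on its endpoints.

3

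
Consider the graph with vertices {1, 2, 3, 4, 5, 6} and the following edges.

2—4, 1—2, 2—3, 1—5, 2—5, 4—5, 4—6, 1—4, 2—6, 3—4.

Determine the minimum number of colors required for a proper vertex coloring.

4

1, 2, 4, 5 are mutually adjacent (a clique of size 4), so at least 4 colors are needed.
One proper 4-coloring: 1=c, 2=b, 3=c, 4=a, 5=d, 6=c. No two adjacent vertices share a color.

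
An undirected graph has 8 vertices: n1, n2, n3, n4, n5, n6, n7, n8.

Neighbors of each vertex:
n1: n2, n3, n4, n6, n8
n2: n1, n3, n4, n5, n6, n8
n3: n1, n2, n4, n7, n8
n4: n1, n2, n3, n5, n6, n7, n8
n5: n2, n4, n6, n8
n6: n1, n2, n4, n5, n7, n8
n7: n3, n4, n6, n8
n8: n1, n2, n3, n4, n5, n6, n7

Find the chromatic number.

5

n1, n2, n3, n4, n8 form a clique, so at least 5 colors are needed.
5 colors suffice: n1=5, n2=3, n3=4, n4=2, n5=5, n6=4, n7=3, n8=1. Each edge has distinct colors on its endpoints.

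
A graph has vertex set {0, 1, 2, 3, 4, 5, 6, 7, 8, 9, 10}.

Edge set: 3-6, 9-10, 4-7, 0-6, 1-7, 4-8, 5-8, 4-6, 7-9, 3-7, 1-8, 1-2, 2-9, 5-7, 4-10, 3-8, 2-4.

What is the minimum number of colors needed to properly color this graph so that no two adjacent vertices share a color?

2

1 and 2 are adjacent, so at least 2 colors are needed.
2 colors suffice: color red → {2, 6, 7, 8, 10}; color blue → {0, 1, 3, 4, 5, 9}. Each edge has distinct colors on its endpoints.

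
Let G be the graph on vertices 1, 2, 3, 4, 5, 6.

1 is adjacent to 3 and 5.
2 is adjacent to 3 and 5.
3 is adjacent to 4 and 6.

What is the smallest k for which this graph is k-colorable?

2 and 3 are adjacent, so at least 2 colors are needed.
2 colors suffice: color red → {3, 5}; color blue → {1, 2, 4, 6}. No two adjacent vertices share a color.

2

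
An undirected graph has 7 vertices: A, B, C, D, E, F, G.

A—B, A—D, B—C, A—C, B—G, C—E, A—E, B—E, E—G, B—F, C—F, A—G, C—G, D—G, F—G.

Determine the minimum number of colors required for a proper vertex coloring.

5

A, B, C, E, G form a clique, so at least 5 colors are needed.
5 colors suffice: color red → {G}; color blue → {C, D}; color green → {B}; color yellow → {A, F}; color purple → {E}. No two adjacent vertices share a color.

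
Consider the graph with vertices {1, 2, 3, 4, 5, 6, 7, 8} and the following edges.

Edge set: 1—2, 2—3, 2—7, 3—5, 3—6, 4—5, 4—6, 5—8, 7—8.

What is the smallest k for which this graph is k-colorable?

3

The cycle 8-7-2-3-5-8 has odd length 5, so it cannot be 2-colored; at least 3 colors are needed.
3 colors suffice: color a → {2, 5, 6}; color b → {1, 3, 4, 7}; color c → {8}. Each edge has distinct colors on its endpoints.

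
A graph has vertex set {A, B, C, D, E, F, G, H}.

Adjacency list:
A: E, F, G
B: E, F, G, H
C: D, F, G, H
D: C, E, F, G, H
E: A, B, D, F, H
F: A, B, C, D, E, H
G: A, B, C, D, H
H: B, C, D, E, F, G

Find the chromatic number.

B, E, F, H are mutually adjacent (a clique of size 4), so at least 4 colors are needed.
A valid assignment using 4 colors: A=1, B=3, C=4, D=3, E=4, F=2, G=2, H=1. No two adjacent vertices share a color.

4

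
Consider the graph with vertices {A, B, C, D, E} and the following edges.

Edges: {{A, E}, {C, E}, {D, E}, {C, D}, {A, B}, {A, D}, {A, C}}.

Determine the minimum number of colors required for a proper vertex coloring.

A, C, D, E are pairwise adjacent (a clique of size 4), so at least 4 colors are needed.
4 colors suffice: color red → {A}; color blue → {B, D}; color green → {E}; color yellow → {C}. Each edge has distinct colors on its endpoints.

4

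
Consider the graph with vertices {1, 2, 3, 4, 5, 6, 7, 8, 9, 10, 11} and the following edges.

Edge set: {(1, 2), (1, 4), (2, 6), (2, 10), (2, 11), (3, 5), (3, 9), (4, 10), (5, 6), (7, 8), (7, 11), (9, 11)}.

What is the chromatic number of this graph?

3 and 5 are adjacent, so at least 2 colors are needed.
2 colors suffice: color a → {2, 4, 5, 7, 9}; color b → {1, 3, 6, 8, 10, 11}. Every edge joins two different colors.

2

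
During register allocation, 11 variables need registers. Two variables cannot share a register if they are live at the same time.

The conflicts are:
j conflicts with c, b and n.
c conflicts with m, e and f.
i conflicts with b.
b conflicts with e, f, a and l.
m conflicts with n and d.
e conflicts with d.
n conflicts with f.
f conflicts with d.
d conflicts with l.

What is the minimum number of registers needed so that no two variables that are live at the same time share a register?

2

d and l conflict, so at least 2 registers are needed.
2 registers suffice: register 1 → {c, b, n, d}; register 2 → {j, i, m, e, f, a, l}. Every pair that conflicts lands in different registers.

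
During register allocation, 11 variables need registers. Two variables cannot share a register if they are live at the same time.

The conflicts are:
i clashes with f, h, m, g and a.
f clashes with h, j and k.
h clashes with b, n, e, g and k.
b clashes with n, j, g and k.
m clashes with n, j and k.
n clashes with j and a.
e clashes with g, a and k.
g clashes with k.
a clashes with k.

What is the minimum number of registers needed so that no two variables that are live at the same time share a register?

4

h, b, g, k all conflict with each other, so at least 4 registers are needed.
Using 4 registers: i=2, f=3, h=1, b=4, m=3, n=2, e=4, j=1, g=3, a=1, k=2. Every pair that conflicts lands in different registers.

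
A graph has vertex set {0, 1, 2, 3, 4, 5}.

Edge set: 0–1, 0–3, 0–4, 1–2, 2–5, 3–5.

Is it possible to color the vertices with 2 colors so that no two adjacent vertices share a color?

The cycle 1-0-3-5-2-1 has odd length 5, so it cannot be 2-colored; at least 3 colors are needed.
So 2 colors are not enough.

No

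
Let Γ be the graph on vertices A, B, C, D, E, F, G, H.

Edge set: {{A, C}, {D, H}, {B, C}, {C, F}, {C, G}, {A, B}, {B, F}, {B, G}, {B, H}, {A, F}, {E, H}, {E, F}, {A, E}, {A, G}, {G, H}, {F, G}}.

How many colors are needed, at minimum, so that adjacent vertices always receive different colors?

5

A, B, C, F, G are mutually adjacent (a clique of size 5), so at least 5 colors are needed.
5 colors suffice: A=yellow, B=red, C=purple, D=red, E=red, F=blue, G=green, H=blue. No two adjacent vertices share a color.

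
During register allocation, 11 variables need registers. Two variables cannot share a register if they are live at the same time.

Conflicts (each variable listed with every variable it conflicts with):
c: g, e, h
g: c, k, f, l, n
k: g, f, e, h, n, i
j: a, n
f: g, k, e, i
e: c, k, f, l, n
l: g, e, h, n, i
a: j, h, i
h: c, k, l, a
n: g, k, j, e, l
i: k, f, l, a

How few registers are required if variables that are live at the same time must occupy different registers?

e, l, n pairwise conflict, so at least 3 registers are needed.
3 registers suffice: register 1 → {c, k, l, a}; register 2 → {f, h, n}; register 3 → {g, j, e, i}. Each listed conflict is separated.

3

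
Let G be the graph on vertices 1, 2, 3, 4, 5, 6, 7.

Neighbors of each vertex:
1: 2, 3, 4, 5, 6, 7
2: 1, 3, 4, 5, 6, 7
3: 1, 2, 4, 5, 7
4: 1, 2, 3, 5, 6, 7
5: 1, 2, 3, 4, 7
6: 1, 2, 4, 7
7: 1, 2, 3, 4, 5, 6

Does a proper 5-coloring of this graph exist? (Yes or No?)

No

1, 2, 3, 4, 5, 7 form a clique, so at least 6 colors are needed.
So 5 colors are not enough.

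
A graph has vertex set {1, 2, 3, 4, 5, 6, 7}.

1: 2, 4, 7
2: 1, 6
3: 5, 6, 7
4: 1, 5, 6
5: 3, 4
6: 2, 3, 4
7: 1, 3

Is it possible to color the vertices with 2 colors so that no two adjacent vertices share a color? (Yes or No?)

No

The cycle 1-2-6-3-7-1 has odd length 5, so it cannot be 2-colored; at least 3 colors are needed.
So 2 colors are not enough.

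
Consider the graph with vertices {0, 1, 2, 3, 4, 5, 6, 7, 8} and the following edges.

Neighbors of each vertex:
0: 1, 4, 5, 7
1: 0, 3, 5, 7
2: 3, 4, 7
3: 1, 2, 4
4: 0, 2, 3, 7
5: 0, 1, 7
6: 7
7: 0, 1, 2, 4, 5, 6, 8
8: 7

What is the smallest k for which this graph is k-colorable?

4

0, 1, 5, 7 form a clique, so at least 4 colors are needed.
One proper 4-coloring: 0=green, 1=blue, 2=green, 3=red, 4=blue, 5=yellow, 6=blue, 7=red, 8=blue. Every edge joins two different colors.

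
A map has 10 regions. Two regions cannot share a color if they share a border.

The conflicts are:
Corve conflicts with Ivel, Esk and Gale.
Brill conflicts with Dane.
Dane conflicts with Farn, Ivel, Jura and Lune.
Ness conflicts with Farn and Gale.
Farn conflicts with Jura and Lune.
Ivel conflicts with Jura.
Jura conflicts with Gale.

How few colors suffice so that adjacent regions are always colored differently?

Dane, Farn, Jura pairwise conflict, so at least 3 colors are needed.
3 colors suffice: color 1 → {Corve, Dane, Ness}; color 2 → {Brill, Farn, Ivel, Esk, Gale}; color 3 → {Jura, Lune}. No two conflicting regions share a color.

3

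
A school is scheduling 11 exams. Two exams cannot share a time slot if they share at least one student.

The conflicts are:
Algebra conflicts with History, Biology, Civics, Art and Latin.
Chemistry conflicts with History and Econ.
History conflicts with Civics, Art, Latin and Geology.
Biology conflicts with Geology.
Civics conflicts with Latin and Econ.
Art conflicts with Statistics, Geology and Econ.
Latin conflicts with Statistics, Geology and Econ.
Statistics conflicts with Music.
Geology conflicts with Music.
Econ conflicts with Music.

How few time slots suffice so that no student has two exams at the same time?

Algebra, History, Civics, Latin are mutually in conflict, so at least 4 time slots are needed.
4 time slots suffice: time slot 1 → {History, Biology, Statistics, Econ}; time slot 2 → {Chemistry, Art, Latin, Music}; time slot 3 → {Algebra, Geology}; time slot 4 → {Civics}. Every pair that conflicts lands in different time slots.

4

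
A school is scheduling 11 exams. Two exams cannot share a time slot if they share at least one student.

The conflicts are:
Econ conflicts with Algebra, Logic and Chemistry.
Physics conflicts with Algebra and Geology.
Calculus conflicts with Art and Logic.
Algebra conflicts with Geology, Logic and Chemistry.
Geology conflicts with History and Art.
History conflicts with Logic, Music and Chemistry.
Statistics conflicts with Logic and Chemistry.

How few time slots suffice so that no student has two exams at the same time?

Econ, Algebra, Chemistry are mutually in conflict, so at least 3 time slots are needed.
3 time slots suffice: time slot 1 → {Calculus, Algebra, History, Statistics}; time slot 2 → {Geology, Logic, Music, Chemistry}; time slot 3 → {Econ, Physics, Art}. No two conflicting exams share a time slot.

3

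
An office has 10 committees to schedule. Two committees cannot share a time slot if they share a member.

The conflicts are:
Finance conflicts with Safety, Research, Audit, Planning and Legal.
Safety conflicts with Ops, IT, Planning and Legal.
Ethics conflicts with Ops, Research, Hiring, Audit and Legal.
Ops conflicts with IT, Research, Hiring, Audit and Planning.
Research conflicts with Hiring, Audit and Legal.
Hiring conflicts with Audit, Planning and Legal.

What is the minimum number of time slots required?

5

Ethics, Ops, Research, Hiring, Audit pairwise conflict, so at least 5 time slots are needed.
5 time slots suffice: time slot 1 → {Finance, Ops}; time slot 2 → {Safety, Hiring}; time slot 3 → {IT, Research, Planning}; time slot 4 → {Audit, Legal}; time slot 5 → {Ethics}. Every pair that conflicts lands in different time slots.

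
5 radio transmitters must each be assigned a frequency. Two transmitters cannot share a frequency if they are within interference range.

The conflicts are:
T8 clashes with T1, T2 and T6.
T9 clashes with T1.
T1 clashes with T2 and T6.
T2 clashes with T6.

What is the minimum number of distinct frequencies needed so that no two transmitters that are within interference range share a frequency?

T8, T1, T2, T6 pairwise conflict, so at least 4 frequencies are needed.
A valid assignment using 4 frequencies: T8=4, T9=2, T1=1, T2=2, T6=3. Every pair that conflicts lands in different frequencies.

4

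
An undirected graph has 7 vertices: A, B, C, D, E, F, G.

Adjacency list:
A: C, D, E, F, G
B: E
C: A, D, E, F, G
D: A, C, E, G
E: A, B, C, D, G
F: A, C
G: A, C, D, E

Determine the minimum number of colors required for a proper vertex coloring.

5

A, C, D, E, G are pairwise adjacent (a clique of size 5), so at least 5 colors are needed.
One proper 5-coloring: A=red, B=red, C=blue, D=purple, E=green, F=green, G=yellow. Every edge joins two different colors.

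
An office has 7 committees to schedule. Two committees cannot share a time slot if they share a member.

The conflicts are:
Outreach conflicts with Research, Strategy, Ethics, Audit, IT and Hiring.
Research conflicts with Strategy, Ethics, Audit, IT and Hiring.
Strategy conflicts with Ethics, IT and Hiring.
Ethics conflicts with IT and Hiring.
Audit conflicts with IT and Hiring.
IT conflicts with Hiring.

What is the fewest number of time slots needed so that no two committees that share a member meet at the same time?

6

Outreach, Research, Strategy, Ethics, IT, Hiring are mutually in conflict, so at least 6 time slots are needed.
6 time slots suffice: time slot 1 → {Hiring}; time slot 2 → {Outreach}; time slot 3 → {Research}; time slot 4 → {IT}; time slot 5 → {Strategy, Audit}; time slot 6 → {Ethics}. Every pair that conflicts lands in different time slots.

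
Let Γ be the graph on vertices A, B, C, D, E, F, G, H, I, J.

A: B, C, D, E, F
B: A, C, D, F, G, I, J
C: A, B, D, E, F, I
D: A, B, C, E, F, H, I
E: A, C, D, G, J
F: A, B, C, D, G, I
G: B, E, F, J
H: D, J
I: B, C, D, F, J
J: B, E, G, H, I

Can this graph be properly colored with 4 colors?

No

B, C, D, F, I are pairwise adjacent (a clique of size 5), so at least 5 colors are needed.
So 4 colors are not enough.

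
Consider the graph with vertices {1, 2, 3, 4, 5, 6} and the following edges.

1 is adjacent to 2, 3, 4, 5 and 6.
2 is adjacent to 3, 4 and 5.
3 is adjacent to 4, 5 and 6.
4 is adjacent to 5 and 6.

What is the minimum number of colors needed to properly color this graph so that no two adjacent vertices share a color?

1, 2, 3, 4, 5 form a clique, so at least 5 colors are needed.
5 colors suffice: color a → {4}; color b → {3}; color c → {1}; color d → {5, 6}; color e → {2}. Every edge joins two different colors.

5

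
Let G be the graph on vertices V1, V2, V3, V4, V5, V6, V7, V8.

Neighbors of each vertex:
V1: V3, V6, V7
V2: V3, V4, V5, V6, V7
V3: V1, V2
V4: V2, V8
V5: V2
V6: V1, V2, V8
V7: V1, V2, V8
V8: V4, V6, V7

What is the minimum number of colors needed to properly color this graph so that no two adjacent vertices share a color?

V4 and V8 are adjacent, so at least 2 colors are needed.
2 colors suffice: color 1 → {V1, V2, V8}; color 2 → {V3, V4, V5, V6, V7}. Every edge joins two different colors.

2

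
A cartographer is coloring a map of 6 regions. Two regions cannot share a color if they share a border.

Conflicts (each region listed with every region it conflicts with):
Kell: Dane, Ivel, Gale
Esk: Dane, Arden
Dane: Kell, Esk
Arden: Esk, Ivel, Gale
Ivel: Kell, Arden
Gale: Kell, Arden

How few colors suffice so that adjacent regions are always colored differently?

The cycle Dane-Kell-Gale-Arden-Esk-Dane has odd length 5, so it cannot be 2-colored; at least 3 colors are needed.
A valid assignment using 3 colors: Kell=1, Esk=3, Dane=2, Arden=1, Ivel=2, Gale=2. No two conflicting regions share a color.

3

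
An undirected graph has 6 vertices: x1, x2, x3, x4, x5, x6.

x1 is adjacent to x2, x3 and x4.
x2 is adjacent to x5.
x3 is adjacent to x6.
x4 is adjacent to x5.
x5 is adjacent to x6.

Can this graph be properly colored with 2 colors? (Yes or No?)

No

The cycle x6-x5-x2-x1-x3-x6 has odd length 5, so it cannot be 2-colored; at least 3 colors are needed.
So 2 colors are not enough.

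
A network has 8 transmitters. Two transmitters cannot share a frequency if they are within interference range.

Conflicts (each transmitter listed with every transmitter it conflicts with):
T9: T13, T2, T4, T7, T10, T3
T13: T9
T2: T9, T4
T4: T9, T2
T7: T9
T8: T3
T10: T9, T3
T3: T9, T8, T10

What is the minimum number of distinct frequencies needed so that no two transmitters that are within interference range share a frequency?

3

T9, T10, T3 are mutually in conflict, so at least 3 frequencies are needed.
3 frequencies suffice: frequency 1 → {T9, T8}; frequency 2 → {T13, T4, T7, T3}; frequency 3 → {T2, T10}. Every pair that conflicts lands in different frequencies.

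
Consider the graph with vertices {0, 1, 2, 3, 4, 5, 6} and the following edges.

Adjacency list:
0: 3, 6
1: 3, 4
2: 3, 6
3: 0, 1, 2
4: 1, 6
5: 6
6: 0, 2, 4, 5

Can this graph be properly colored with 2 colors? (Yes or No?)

No

The cycle 1-3-2-6-4-1 has odd length 5, so it cannot be 2-colored; at least 3 colors are needed.
So 2 colors are not enough.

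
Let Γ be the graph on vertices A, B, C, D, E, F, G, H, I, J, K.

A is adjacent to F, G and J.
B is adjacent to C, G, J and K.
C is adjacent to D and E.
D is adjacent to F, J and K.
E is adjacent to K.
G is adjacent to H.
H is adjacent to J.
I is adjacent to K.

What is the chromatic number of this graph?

2

D and F are adjacent, so at least 2 colors are needed.
2 colors suffice: color red → {A, B, D, E, H, I}; color blue → {C, F, G, J, K}. No two adjacent vertices share a color.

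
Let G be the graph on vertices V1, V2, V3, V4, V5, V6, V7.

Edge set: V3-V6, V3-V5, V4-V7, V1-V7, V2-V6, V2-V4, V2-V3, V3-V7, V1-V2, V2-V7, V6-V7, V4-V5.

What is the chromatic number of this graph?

V2, V3, V6, V7 are mutually adjacent (a clique of size 4), so at least 4 colors are needed.
4 colors suffice: color 1 → {V5, V7}; color 2 → {V2}; color 3 → {V1, V3, V4}; color 4 → {V6}. No two adjacent vertices share a color.

4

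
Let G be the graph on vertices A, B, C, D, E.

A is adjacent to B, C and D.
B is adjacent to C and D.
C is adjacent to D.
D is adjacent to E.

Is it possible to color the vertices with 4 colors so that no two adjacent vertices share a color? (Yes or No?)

The chromatic number is 4. A, B, C, D are mutually adjacent (a clique of size 4), so at least 4 colors are needed.
One proper 4-coloring: A=3, B=2, C=4, D=1, E=2.
That is already a proper 4-coloring.

Yes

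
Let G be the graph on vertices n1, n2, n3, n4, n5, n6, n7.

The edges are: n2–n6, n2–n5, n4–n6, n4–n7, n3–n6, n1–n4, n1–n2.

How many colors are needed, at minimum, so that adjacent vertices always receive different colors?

2

n1 and n4 are adjacent, so at least 2 colors are needed.
2 colors suffice: n1=2, n2=1, n3=1, n4=1, n5=2, n6=2, n7=2. Every edge joins two different colors.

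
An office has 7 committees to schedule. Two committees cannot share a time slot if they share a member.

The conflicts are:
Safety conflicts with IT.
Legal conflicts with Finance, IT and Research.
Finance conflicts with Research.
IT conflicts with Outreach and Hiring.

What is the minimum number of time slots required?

Legal, Finance, Research are mutually in conflict, so at least 3 time slots are needed.
A valid assignment using 3 time slots: Safety=2, Legal=2, Finance=3, IT=1, Outreach=2, Hiring=2, Research=1. Each listed conflict is separated.

3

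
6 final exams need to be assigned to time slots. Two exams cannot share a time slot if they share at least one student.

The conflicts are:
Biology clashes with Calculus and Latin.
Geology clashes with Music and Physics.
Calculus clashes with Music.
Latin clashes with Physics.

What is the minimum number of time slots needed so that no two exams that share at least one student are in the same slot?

Calculus and Music conflict, so at least 2 time slots are needed.
Using 2 time slots: Biology=1, Geology=2, Calculus=2, Music=1, Latin=2, Physics=1. Each listed conflict is separated.

2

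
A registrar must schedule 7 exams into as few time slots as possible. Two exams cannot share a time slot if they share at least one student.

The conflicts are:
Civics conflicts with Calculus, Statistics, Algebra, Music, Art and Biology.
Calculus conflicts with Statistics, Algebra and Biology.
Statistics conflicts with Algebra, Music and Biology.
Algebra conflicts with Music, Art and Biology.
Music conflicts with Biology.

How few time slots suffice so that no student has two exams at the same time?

5

Civics, Calculus, Statistics, Algebra, Biology pairwise conflict, so at least 5 time slots are needed.
5 time slots suffice: time slot 1 → {Civics}; time slot 2 → {Algebra}; time slot 3 → {Statistics, Art}; time slot 4 → {Biology}; time slot 5 → {Calculus, Music}. Each listed conflict is separated.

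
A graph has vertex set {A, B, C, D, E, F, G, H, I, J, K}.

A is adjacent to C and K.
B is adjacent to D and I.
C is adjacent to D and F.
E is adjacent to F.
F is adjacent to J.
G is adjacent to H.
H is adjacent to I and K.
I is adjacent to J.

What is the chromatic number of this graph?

3

The cycle A-K-H-I-B-D-C-A has odd length 7, so it cannot be 2-colored; at least 3 colors are needed.
3 colors suffice: color red → {D, F, G, I, K}; color blue → {B, C, E, H, J}; color green → {A}. Each edge has distinct colors on its endpoints.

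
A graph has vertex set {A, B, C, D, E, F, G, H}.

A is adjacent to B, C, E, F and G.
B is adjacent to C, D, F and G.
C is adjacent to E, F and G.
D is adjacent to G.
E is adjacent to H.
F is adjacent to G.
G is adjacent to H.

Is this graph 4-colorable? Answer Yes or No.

No

A, B, C, F, G are pairwise adjacent (a clique of size 5), so at least 5 colors are needed.
So 4 colors are not enough.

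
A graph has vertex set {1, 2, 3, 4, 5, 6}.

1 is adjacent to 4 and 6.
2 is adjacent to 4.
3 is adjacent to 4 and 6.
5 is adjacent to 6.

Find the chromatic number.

2

3 and 4 are adjacent, so at least 2 colors are needed.
2 colors suffice: color red → {4, 6}; color blue → {1, 2, 3, 5}. Each edge has distinct colors on its endpoints.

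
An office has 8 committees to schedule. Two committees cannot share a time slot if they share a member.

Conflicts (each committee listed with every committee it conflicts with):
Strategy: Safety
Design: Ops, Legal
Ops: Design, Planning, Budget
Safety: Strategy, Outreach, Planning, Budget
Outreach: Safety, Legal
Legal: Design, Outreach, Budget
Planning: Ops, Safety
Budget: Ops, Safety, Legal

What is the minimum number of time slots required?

2

Safety and Outreach conflict, so at least 2 time slots are needed.
2 time slots suffice: time slot 1 → {Ops, Safety, Legal}; time slot 2 → {Strategy, Design, Outreach, Planning, Budget}. Each listed conflict is separated.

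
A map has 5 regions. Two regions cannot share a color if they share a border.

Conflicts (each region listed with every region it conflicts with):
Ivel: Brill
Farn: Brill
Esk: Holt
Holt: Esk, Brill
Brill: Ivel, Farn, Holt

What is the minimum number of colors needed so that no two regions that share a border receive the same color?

2

Holt and Brill conflict, so at least 2 colors are needed.
One proper 2-coloring: Ivel=2, Farn=2, Esk=1, Holt=2, Brill=1. Every pair that conflicts lands in different colors.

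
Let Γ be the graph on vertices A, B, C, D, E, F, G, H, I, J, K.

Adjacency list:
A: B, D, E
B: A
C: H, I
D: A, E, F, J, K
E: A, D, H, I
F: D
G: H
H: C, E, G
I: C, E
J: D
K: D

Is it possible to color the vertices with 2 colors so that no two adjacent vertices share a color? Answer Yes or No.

A, D, E form a triangle, so at least 3 colors are needed.
So 2 colors are not enough.

No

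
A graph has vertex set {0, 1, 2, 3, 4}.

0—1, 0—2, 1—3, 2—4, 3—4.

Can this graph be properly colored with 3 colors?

Yes

The chromatic number is 3. The cycle 2-4-3-1-0-2 has odd length 5, so it cannot be 2-colored; at least 3 colors are needed.
3 colors suffice: color a → {0, 3}; color b → {1, 4}; color c → {2}.
That is already a proper 3-coloring.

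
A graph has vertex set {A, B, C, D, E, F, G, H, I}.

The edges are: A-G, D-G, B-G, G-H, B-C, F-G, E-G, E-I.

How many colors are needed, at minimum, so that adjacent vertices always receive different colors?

G and H are adjacent, so at least 2 colors are needed.
2 colors suffice: color red → {C, G, I}; color blue → {A, B, D, E, F, H}. Every edge joins two different colors.

2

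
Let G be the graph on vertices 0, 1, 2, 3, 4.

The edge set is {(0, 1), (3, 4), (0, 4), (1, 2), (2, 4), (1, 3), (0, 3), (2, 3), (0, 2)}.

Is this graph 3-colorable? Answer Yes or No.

0, 1, 2, 3 are mutually adjacent (a clique of size 4), so at least 4 colors are needed.
So 3 colors are not enough.

No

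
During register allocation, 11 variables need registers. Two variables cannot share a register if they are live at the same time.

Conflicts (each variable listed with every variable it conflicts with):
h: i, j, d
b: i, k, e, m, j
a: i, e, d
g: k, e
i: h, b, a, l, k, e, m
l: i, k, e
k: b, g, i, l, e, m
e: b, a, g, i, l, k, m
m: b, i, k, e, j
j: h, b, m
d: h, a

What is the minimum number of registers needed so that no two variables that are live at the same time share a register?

5

b, i, k, e, m all conflict with each other, so at least 5 registers are needed.
5 registers suffice: register 1 → {g, i, j, d}; register 2 → {h, e}; register 3 → {a, k}; register 4 → {b, l}; register 5 → {m}. Every pair that conflicts lands in different registers.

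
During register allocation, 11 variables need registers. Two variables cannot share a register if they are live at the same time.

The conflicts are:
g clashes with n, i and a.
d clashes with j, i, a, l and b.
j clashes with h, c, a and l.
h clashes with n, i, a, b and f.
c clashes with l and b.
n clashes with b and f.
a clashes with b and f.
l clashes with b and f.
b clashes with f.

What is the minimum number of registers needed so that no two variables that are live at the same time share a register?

4

h, n, b, f pairwise conflict, so at least 4 registers are needed.
4 registers suffice: register 1 → {g, j, b}; register 2 → {h, l}; register 3 → {c, n, i, a}; register 4 → {d, f}. Each listed conflict is separated.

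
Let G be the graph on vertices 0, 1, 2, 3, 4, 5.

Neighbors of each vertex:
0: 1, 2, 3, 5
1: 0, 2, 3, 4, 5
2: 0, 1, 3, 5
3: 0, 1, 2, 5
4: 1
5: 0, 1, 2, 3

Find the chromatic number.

0, 1, 2, 3, 5 are mutually adjacent (a clique of size 5), so at least 5 colors are needed.
5 colors suffice: color red → {1}; color blue → {3, 4}; color green → {5}; color yellow → {2}; color purple → {0}. No two adjacent vertices share a color.

5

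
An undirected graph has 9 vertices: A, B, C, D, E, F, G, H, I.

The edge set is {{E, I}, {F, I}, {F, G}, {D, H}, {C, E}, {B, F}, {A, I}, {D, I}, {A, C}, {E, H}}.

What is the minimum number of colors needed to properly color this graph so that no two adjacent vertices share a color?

2

E and I are adjacent, so at least 2 colors are needed.
2 colors suffice: color red → {B, C, G, H, I}; color blue → {A, D, E, F}. Every edge joins two different colors.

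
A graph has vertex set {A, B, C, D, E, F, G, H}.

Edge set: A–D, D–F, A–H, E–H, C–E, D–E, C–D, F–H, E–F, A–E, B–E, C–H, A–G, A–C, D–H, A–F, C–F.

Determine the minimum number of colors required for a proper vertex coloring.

6

A, C, D, E, F, H are mutually adjacent (a clique of size 6), so at least 6 colors are needed.
6 colors suffice: color 1 → {E, G}; color 2 → {A, B}; color 3 → {H}; color 4 → {D}; color 5 → {F}; color 6 → {C}. No two adjacent vertices share a color.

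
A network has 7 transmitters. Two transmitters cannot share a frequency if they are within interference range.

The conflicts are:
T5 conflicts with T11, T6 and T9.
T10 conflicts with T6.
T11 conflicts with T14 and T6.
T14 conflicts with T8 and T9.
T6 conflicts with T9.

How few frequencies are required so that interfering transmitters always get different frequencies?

3

T5, T6, T9 are mutually in conflict, so at least 3 frequencies are needed.
Using 3 frequencies: T5=3, T10=2, T11=2, T14=1, T8=2, T6=1, T9=2. Every pair that conflicts lands in different frequencies.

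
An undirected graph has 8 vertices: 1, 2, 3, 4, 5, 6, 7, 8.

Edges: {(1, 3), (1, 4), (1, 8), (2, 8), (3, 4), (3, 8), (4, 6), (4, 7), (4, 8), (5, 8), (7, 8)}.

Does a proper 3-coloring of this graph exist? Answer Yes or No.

1, 3, 4, 8 are mutually adjacent (a clique of size 4), so at least 4 colors are needed.
So 3 colors are not enough.

No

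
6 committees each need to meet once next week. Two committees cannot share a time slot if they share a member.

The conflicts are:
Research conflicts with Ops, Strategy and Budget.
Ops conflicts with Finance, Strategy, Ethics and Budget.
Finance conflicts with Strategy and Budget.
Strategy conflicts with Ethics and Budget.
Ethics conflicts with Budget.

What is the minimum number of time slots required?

Ops, Finance, Strategy, Budget are mutually in conflict, so at least 4 time slots are needed.
A valid assignment using 4 time slots: Research=4, Ops=1, Finance=4, Strategy=2, Ethics=4, Budget=3. Every pair that conflicts lands in different time slots.

4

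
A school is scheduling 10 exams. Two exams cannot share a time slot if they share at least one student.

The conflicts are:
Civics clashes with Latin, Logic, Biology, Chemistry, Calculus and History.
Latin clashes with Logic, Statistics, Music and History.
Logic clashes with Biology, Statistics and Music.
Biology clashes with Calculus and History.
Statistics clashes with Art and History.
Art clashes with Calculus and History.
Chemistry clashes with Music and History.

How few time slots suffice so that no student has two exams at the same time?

Latin, Logic, Music pairwise conflict, so at least 3 time slots are needed.
3 time slots suffice: time slot 1 → {Logic, Calculus, History}; time slot 2 → {Civics, Statistics, Music}; time slot 3 → {Latin, Biology, Art, Chemistry}. Every pair that conflicts lands in different time slots.

3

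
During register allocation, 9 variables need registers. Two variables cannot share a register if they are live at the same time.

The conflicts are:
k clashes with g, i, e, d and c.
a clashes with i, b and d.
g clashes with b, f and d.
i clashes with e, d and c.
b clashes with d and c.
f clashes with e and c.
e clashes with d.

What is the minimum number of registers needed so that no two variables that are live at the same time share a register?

k, i, e, d pairwise conflict, so at least 4 registers are needed.
4 registers suffice: register 1 → {d, c}; register 2 → {k, b, f}; register 3 → {g, i}; register 4 → {a, e}. Each listed conflict is separated.

4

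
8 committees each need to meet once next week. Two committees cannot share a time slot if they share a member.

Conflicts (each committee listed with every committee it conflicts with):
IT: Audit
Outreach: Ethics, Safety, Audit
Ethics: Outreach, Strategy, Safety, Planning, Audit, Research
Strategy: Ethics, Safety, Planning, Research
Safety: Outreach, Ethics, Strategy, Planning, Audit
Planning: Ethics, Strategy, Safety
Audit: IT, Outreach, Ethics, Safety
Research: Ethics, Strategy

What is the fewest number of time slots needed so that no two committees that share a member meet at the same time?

Ethics, Strategy, Safety, Planning all conflict with each other, so at least 4 time slots are needed.
4 time slots suffice: time slot 1 → {IT, Ethics}; time slot 2 → {Safety, Research}; time slot 3 → {Strategy, Audit}; time slot 4 → {Outreach, Planning}. No two conflicting committees share a time slot.

4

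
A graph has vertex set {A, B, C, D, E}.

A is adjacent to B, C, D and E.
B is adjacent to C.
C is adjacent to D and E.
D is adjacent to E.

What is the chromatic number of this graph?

A, C, D, E form a clique, so at least 4 colors are needed.
4 colors suffice: color red → {A}; color blue → {C}; color green → {B, D}; color yellow → {E}. No two adjacent vertices share a color.

4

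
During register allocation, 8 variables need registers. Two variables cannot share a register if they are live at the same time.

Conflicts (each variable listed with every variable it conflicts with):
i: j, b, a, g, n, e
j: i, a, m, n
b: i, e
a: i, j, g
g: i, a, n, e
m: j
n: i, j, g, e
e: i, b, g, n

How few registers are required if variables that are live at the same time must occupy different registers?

i, g, n, e all conflict with each other, so at least 4 registers are needed.
Using 4 registers: i=1, j=2, b=2, a=3, g=2, m=1, n=4, e=3. Each listed conflict is separated.

4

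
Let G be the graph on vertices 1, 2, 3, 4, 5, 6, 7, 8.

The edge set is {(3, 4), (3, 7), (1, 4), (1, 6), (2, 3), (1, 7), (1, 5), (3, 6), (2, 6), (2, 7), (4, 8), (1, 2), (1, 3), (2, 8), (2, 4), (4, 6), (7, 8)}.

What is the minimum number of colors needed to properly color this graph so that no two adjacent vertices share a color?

1, 2, 3, 4, 6 form a clique, so at least 5 colors are needed.
5 colors suffice: color red → {1, 8}; color blue → {2, 5}; color green → {4, 7}; color yellow → {3}; color purple → {6}. Every edge joins two different colors.

5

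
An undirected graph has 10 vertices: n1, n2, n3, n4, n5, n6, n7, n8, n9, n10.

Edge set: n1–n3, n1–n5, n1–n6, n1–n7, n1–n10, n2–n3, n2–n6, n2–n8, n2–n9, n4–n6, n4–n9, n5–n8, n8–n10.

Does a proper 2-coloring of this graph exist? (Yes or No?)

The cycle n5-n1-n3-n2-n8-n5 has odd length 5, so it cannot be 2-colored; at least 3 colors are needed.
So 2 colors are not enough.

No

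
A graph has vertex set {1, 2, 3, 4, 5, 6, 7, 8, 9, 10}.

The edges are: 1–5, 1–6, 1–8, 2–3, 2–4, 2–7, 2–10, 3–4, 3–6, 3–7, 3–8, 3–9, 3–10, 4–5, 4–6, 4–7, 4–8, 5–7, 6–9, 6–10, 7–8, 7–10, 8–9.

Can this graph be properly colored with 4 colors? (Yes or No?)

Yes

The chromatic number is 4. 3, 4, 7, 8 are pairwise adjacent (a clique of size 4), so at least 4 colors are needed.
4 colors suffice: color red → {3, 5}; color blue → {1, 4, 9, 10}; color green → {6, 7}; color yellow → {2, 8}.
That is already a proper 4-coloring.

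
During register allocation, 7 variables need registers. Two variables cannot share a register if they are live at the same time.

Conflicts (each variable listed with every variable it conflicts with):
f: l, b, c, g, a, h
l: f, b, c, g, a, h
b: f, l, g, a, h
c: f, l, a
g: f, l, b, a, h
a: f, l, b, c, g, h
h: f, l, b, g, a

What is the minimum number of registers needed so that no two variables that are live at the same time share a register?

6

f, l, b, g, a, h are mutually in conflict, so at least 6 registers are needed.
Using 6 registers: f=2, l=1, b=6, c=4, g=5, a=3, h=4. No two conflicting variables share a register.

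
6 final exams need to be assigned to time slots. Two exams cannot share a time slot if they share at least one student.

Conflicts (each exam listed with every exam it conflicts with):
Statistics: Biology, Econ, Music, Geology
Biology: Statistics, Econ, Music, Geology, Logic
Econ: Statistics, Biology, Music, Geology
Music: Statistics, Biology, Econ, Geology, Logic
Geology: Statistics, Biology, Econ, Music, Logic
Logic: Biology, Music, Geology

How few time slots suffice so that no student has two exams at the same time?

Statistics, Biology, Econ, Music, Geology all conflict with each other, so at least 5 time slots are needed.
A valid assignment using 5 time slots: Statistics=4, Biology=3, Econ=5, Music=1, Geology=2, Logic=4. Every pair that conflicts lands in different time slots.

5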